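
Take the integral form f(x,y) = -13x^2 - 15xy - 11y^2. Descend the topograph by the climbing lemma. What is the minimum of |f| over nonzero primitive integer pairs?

translate: b→-11 (≡15 mod 26), so (13,15,11)→(13,-11,9)
flip: (13,-11,9)→(9,11,13)
translate: b→-7 (≡11 mod 18), so (9,11,13)→(9,-7,11)
reduced (well bottom): (9,-7,11) with a≤c, −a<b≤a
well minimum |f| = |-9| = 9 (negative-definite)

9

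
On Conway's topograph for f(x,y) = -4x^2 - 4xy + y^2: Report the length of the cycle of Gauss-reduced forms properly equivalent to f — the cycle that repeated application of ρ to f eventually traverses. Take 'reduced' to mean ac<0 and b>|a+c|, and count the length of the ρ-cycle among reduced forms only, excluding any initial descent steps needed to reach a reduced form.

D = 32, ⌊√D⌋ = 5
descent: ρ → (1,4,-4)  [lands on river]
river: ρ → (-4,4,1)
ρ-cycle length = 2 (tail of 1 descent step not counted)

2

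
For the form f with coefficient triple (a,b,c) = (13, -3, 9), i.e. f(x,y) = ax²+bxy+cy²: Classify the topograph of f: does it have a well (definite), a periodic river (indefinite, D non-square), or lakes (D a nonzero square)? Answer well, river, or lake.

D = b²−4ac = (-3)² − 4·13·9 = -459
D < 0 ⇒ definite ⇒ every region one sign ⇒ single well

well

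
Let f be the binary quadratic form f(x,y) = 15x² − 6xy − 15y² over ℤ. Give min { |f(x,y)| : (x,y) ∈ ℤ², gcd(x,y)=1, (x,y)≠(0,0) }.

descent: ρ → (-15,6,15)  [lands on river]
river: ρ → (15,24,-6)
river: ρ → (-6,24,15)
river: ρ → (15,6,-15)
river: ρ → (-15,24,6)
river: ρ → (6,24,-15)
closes: descent 1, river 6
min |a| on river = 6

6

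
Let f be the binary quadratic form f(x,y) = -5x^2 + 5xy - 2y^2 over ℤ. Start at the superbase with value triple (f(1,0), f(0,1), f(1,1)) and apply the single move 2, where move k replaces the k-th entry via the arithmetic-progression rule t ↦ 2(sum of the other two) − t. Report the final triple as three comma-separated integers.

start (-5,-2,-2) = (f(1,0),f(0,1),f(1,1))
replace slot 2: 2·((-5)+(-2)) − (-2) = -12 → (-5,-12,-2)

-5,-12,-2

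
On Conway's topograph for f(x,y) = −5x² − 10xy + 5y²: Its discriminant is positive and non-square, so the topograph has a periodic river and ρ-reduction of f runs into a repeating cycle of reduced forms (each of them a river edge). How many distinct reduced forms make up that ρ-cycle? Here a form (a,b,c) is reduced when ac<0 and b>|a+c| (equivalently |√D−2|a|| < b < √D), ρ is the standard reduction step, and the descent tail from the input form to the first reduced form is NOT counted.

D = 200, ⌊√D⌋ = 14
descent: ρ → (5,10,-5)  [lands on river]
river: ρ → (-5,10,5)
ρ-cycle length = 2 (tail of 1 descent step not counted)

2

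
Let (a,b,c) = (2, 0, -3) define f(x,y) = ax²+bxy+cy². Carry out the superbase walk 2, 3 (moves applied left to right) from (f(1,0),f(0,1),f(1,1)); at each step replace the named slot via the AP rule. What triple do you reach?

start (2,-3,-1) = (f(1,0),f(0,1),f(1,1))
replace slot 2: 2·(2+(-1)) − (-3) = 5 → (2,5,-1)
replace slot 3: 2·(2+5) − (-1) = 15 → (2,5,15)

2,5,15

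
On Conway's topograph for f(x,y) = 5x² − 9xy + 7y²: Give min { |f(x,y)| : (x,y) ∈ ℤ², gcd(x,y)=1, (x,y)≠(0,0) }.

translate: b→1 (≡-9 mod 10), so (5,-9,7)→(5,1,3)
flip: (5,1,3)→(3,-1,5)
reduced (well bottom): (3,-1,5) with a≤c, −a<b≤a
well minimum = a = 3

3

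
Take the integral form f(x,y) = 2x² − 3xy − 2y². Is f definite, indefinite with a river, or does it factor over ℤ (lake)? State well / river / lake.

D = b²−4ac = (-3)² − 4·2·(-2) = 25
D = 5² is a perfect square ⇒ form factors over ℤ ⇒ lakes

lake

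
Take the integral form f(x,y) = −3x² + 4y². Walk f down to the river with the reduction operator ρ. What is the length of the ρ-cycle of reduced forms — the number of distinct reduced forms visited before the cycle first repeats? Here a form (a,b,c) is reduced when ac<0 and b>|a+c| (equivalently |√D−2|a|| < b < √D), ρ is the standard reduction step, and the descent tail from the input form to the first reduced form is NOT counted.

D = 48, ⌊√D⌋ = 6
descent: ρ → (4,0,-3)
descent: ρ → (-3,6,1)  [lands on river]
river: ρ → (1,6,-3)
ρ-cycle length = 2 (tail of 2 descent steps not counted)

2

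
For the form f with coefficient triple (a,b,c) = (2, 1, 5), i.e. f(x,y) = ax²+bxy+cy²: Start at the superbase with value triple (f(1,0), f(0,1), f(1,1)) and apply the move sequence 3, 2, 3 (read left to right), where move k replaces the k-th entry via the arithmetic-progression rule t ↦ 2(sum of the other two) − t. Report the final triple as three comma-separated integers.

start (2,5,8) = (f(1,0),f(0,1),f(1,1))
replace slot 3: 2·(2+5) − 8 = 6 → (2,5,6)
replace slot 2: 2·(2+6) − 5 = 11 → (2,11,6)
replace slot 3: 2·(2+11) − 6 = 20 → (2,11,20)

2,11,20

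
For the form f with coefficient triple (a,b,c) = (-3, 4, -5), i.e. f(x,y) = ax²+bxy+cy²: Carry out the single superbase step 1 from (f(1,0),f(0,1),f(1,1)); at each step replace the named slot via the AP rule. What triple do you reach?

start (-3,-5,-4) = (f(1,0),f(0,1),f(1,1))
replace slot 1: 2·((-5)+(-4)) − (-3) = -15 → (-15,-5,-4)

-15,-5,-4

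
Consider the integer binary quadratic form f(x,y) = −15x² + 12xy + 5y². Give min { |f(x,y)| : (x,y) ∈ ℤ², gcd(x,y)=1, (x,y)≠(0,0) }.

river: ρ → (5,18,-6)
river: ρ → (-6,18,5)
river: ρ → (5,12,-15)
river: ρ → (-15,18,2)
river: ρ → (2,18,-15)
river: ρ → (-15,12,5)
closes: descent 0, river 6
min |a| on river = 2

2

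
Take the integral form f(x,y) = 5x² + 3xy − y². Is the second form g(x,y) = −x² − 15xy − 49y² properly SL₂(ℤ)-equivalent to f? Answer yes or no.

D₁ = 29, D₂ = 29
river cycle of f (length 2): (-1, 5, 1), (1, 5, -1)
river cycle of g (length 2): (-1, 5, 1), (1, 5, -1)
cycles coincide ⇒ equivalent

yes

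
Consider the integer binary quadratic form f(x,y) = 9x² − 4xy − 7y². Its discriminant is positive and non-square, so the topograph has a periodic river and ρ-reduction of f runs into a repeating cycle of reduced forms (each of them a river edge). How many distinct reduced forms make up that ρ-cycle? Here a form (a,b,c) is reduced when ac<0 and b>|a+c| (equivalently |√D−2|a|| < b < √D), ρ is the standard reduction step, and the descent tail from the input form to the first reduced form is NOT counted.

D = 268, ⌊√D⌋ = 16
descent: ρ → (-7,4,9)  [lands on river]
river: ρ → (9,14,-2)
river: ρ → (-2,14,9)
river: ρ → (9,4,-7)
river: ρ → (-7,10,6)
river: ρ → (6,14,-3)
river: ρ → (-3,16,1)
river: ρ → (1,16,-3)
river: ρ → (-3,14,6)
river: ρ → (6,10,-7)
ρ-cycle length = 10 (tail of 1 descent step not counted)

10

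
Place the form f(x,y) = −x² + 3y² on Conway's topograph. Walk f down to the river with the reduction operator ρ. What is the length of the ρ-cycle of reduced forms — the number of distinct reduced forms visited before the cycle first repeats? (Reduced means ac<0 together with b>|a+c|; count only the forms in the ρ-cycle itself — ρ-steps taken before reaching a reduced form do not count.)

D = 12, ⌊√D⌋ = 3
descent: ρ → (3,0,-1)
descent: ρ → (-1,2,2)  [lands on river]
river: ρ → (2,2,-1)
ρ-cycle length = 2 (tail of 2 descent steps not counted)

2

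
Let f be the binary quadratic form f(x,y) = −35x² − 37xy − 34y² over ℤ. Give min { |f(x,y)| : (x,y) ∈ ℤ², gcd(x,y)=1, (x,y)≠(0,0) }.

translate: b→-33 (≡37 mod 70), so (35,37,34)→(35,-33,32)
flip: (35,-33,32)→(32,33,35)
translate: b→-31 (≡33 mod 64), so (32,33,35)→(32,-31,34)
reduced (well bottom): (32,-31,34) with a≤c, −a<b≤a
well minimum |f| = |-32| = 32 (negative-definite)

32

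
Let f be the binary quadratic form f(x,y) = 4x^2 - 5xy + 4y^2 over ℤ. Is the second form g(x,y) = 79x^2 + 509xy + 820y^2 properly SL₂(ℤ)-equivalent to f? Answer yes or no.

D₁ = -39, D₂ = -39
f: translate: b→3 (≡-5 mod 8), so (4,-5,4)→(4,3,3)
f: flip: (4,3,3)→(3,-3,4)
f: translate: b→3 (≡-3 mod 6), so (3,-3,4)→(3,3,4)
f: reduced (well bottom): (3,3,4) with a≤c, −a<b≤a
g: translate: b→35 (≡509 mod 158), so (79,509,820)→(79,35,4)
g: flip: (79,35,4)→(4,-35,79)
g: translate: b→-3 (≡-35 mod 8), so (4,-35,79)→(4,-3,3)
g: flip: (4,-3,3)→(3,3,4)
g: reduced (well bottom): (3,3,4) with a≤c, −a<b≤a
reduced forms (3, 3, 4) vs (3, 3, 4) ⇒ equivalent

yes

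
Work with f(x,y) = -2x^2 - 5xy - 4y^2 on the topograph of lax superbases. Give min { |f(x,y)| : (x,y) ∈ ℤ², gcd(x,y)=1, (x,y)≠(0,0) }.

translate: b→1 (≡5 mod 4), so (2,5,4)→(2,1,1)
flip: (2,1,1)→(1,-1,2)
translate: b→1 (≡-1 mod 2), so (1,-1,2)→(1,1,2)
reduced (well bottom): (1,1,2) with a≤c, −a<b≤a
well minimum |f| = |-1| = 1 (negative-definite)

1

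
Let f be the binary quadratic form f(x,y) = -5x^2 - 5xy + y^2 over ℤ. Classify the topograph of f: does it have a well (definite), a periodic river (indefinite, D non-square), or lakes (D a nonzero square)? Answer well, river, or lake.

D = b²−4ac = (-5)² − 4·(-5)·1 = 45
D > 0 non-square ⇒ indefinite ⇒ periodic river

river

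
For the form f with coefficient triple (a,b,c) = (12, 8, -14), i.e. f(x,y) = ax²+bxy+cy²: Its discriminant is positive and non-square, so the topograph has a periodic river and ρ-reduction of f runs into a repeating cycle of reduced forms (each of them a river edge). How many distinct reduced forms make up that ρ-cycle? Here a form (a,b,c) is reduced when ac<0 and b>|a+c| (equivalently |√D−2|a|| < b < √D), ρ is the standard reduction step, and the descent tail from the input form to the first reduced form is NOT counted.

D = 736, ⌊√D⌋ = 27
river: ρ → (-14,20,6)
river: ρ → (6,16,-20)
river: ρ → (-20,24,2)
river: ρ → (2,24,-20)
river: ρ → (-20,16,6)
river: ρ → (6,20,-14)
river: ρ → (-14,8,12)
river: ρ → (12,16,-10)
river: ρ → (-10,24,4)
river: ρ → (4,24,-10)
river: ρ → (-10,16,12)
river: ρ → (12,8,-14)
ρ-cycle length = 12 (tail of 0 descent steps not counted)

12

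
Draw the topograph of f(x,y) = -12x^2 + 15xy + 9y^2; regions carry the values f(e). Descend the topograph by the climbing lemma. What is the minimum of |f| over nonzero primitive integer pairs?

river: ρ → (9,21,-6)
river: ρ → (-6,15,18)
river: ρ → (18,21,-3)
river: ρ → (-3,21,18)
river: ρ → (18,15,-6)
river: ρ → (-6,21,9)
river: ρ → (9,15,-12)
river: ρ → (-12,9,12)
river: ρ → (12,15,-9)
river: ρ → (-9,21,6)
river: ρ → (6,15,-18)
river: ρ → (-18,21,3)
river: ρ → (3,21,-18)
river: ρ → (-18,15,6)
river: ρ → (6,21,-9)
river: ρ → (-9,15,12)
river: ρ → (12,9,-12)
river: ρ → (-12,15,9)
closes: descent 0, river 18
min |a| on river = 3

3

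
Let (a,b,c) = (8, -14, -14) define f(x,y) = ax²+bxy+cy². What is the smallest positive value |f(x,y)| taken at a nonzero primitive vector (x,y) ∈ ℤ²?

descent: ρ → (-14,14,8)  [lands on river]
river: ρ → (8,18,-10)
river: ρ → (-10,22,4)
river: ρ → (4,18,-20)
river: ρ → (-20,22,2)
river: ρ → (2,22,-20)
river: ρ → (-20,18,4)
river: ρ → (4,22,-10)
river: ρ → (-10,18,8)
river: ρ → (8,14,-14)
closes: descent 1, river 10
min |a| on river = 2

2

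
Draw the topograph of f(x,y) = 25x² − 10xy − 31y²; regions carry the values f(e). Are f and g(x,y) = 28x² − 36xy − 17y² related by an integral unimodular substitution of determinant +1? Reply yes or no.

D₁ = 3200, D₂ = 3200
river cycle of f (length 8): (-31, 10, 25), (25, 40, -16), (-16, 56, 1), (1, 56, -16), (-16, 40, 25), (25, 10, -31), (-31, 52, 4), (4, 52, -31)
river cycle of g (length 14): (-17, 36, 28), (28, 20, -25), (-25, 30, 23), (23, 16, -32), (-32, 48, 7), (7, 50, -25), (-25, 50, 7), (7, 48, -32), (-32, 16, 23), (23, 30, -25), … (4 more)
cycles differ ⇒ inequivalent

no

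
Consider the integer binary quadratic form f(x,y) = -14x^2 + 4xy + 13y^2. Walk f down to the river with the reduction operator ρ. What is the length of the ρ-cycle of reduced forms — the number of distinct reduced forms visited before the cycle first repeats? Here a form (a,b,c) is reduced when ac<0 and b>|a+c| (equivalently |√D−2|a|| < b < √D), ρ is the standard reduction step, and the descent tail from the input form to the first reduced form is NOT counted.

D = 744, ⌊√D⌋ = 27
river: ρ → (13,22,-5)
river: ρ → (-5,18,21)
river: ρ → (21,24,-2)
river: ρ → (-2,24,21)
river: ρ → (21,18,-5)
river: ρ → (-5,22,13)
river: ρ → (13,4,-14)
river: ρ → (-14,24,3)
river: ρ → (3,24,-14)
river: ρ → (-14,4,13)
ρ-cycle length = 10 (tail of 0 descent steps not counted)

10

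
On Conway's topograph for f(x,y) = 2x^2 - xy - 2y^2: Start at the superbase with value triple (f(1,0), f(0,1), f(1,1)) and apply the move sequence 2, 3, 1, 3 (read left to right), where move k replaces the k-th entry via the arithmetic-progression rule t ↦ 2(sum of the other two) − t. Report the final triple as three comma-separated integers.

start (2,-2,-1) = (f(1,0),f(0,1),f(1,1))
replace slot 2: 2·(2+(-1)) − (-2) = 4 → (2,4,-1)
replace slot 3: 2·(2+4) − (-1) = 13 → (2,4,13)
replace slot 1: 2·(4+13) − 2 = 32 → (32,4,13)
replace slot 3: 2·(32+4) − 13 = 59 → (32,4,59)

32,4,59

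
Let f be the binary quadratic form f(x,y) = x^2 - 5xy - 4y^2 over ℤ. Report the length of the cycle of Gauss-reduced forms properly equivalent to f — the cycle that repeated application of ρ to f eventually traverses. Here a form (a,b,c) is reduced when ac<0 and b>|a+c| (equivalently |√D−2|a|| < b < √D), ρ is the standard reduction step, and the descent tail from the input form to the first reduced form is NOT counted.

D = 41, ⌊√D⌋ = 6
descent: ρ → (-4,5,1)  [lands on river]
river: ρ → (1,5,-4)
river: ρ → (-4,3,2)
river: ρ → (2,5,-2)
river: ρ → (-2,3,4)
river: ρ → (4,5,-1)
river: ρ → (-1,5,4)
river: ρ → (4,3,-2)
river: ρ → (-2,5,2)
river: ρ → (2,3,-4)
ρ-cycle length = 10 (tail of 1 descent step not counted)

10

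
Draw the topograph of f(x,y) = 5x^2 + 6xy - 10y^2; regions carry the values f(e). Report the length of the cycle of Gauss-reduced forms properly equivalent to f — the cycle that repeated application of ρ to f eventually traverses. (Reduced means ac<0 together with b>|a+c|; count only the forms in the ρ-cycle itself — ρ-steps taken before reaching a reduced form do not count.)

D = 236, ⌊√D⌋ = 15
river: ρ → (-10,14,1)
river: ρ → (1,14,-10)
river: ρ → (-10,6,5)
river: ρ → (5,14,-2)
river: ρ → (-2,14,5)
river: ρ → (5,6,-10)
ρ-cycle length = 6 (tail of 0 descent steps not counted)

6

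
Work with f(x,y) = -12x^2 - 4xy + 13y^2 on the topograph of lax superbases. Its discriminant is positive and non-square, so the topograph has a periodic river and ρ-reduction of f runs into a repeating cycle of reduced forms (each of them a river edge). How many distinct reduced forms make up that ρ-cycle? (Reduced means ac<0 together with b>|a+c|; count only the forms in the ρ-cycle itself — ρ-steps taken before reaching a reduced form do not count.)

D = 640, ⌊√D⌋ = 25
descent: ρ → (13,4,-12)  [lands on river]
river: ρ → (-12,20,5)
river: ρ → (5,20,-12)
river: ρ → (-12,4,13)
river: ρ → (13,22,-3)
river: ρ → (-3,20,20)
river: ρ → (20,20,-3)
river: ρ → (-3,22,13)
ρ-cycle length = 8 (tail of 1 descent step not counted)

8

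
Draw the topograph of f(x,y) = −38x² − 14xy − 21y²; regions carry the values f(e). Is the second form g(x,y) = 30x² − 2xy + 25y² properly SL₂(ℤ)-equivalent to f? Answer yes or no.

D₁ = -2996, D₂ = -2996
f is negative-definite; reduce −f:
−f: flip: (38,14,21)→(21,-14,38)
−f: reduced (well bottom): (21,-14,38) with a≤c, −a<b≤a
flip sign back: reduced form of f is (-21,14,-38)
g: flip: (30,-2,25)→(25,2,30)
g: reduced (well bottom): (25,2,30) with a≤c, −a<b≤a
reduced forms (-21, 14, -38) vs (25, 2, 30) ⇒ inequivalent

no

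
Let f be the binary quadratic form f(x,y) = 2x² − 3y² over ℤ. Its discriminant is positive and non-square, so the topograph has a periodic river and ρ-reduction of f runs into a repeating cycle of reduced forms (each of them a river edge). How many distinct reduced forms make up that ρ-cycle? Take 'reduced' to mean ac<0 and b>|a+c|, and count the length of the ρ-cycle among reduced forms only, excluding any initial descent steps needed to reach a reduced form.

D = 24, ⌊√D⌋ = 4
descent: ρ → (-3,0,2)
descent: ρ → (2,4,-1)  [lands on river]
river: ρ → (-1,4,2)
ρ-cycle length = 2 (tail of 2 descent steps not counted)

2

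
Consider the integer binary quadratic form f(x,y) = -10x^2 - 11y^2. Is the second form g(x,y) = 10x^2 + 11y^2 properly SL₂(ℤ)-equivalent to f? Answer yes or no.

D₁ = -440, D₂ = -440
f is negative-definite; reduce −f:
−f: reduced (well bottom): (10,0,11) with a≤c, −a<b≤a
flip sign back: reduced form of f is (-10,0,-11)
g: reduced (well bottom): (10,0,11) with a≤c, −a<b≤a
reduced forms (-10, 0, -11) vs (10, 0, 11) ⇒ inequivalent

no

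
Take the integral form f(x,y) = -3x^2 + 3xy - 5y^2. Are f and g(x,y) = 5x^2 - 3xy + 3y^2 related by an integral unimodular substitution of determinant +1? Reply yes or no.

D₁ = -51, D₂ = -51
f is negative-definite; reduce −f:
−f: translate: b→3 (≡-3 mod 6), so (3,-3,5)→(3,3,5)
−f: reduced (well bottom): (3,3,5) with a≤c, −a<b≤a
flip sign back: reduced form of f is (-3,-3,-5)
g: flip: (5,-3,3)→(3,3,5)
g: reduced (well bottom): (3,3,5) with a≤c, −a<b≤a
reduced forms (-3, -3, -5) vs (3, 3, 5) ⇒ inequivalent

no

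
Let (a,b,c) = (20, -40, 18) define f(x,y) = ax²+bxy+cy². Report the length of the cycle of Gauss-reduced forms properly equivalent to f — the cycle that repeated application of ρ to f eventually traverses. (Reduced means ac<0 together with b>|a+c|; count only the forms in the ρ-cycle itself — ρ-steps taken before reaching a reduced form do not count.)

D = 160, ⌊√D⌋ = 12
descent: ρ → (18,4,-2)
descent: ρ → (-2,12,2)  [lands on river]
river: ρ → (2,12,-2)
ρ-cycle length = 2 (tail of 2 descent steps not counted)

2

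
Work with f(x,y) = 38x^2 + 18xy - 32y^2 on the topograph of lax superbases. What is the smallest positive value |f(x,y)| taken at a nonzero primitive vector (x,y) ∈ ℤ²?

river: ρ → (-32,46,24)
river: ρ → (24,50,-28)
river: ρ → (-28,62,12)
river: ρ → (12,58,-38)
river: ρ → (-38,18,32)
river: ρ → (32,46,-24)
river: ρ → (-24,50,28)
river: ρ → (28,62,-12)
river: ρ → (-12,58,38)
river: ρ → (38,18,-32)
closes: descent 0, river 10
min |a| on river = 12

12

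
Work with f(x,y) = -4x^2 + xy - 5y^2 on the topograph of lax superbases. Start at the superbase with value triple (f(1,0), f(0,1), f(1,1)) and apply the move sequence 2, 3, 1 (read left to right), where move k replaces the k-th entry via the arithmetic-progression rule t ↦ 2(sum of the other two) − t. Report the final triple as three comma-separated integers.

start (-4,-5,-8) = (f(1,0),f(0,1),f(1,1))
replace slot 2: 2·((-4)+(-8)) − (-5) = -19 → (-4,-19,-8)
replace slot 3: 2·((-4)+(-19)) − (-8) = -38 → (-4,-19,-38)
replace slot 1: 2·((-19)+(-38)) − (-4) = -110 → (-110,-19,-38)

-110,-19,-38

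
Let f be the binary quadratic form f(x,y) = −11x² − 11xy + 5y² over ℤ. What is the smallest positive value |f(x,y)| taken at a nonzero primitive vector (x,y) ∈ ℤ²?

descent: ρ → (5,11,-11)  [lands on river]
river: ρ → (-11,11,5)
river: ρ → (5,9,-13)
river: ρ → (-13,17,1)
river: ρ → (1,17,-13)
river: ρ → (-13,9,5)
closes: descent 1, river 6
min |a| on river = 1

1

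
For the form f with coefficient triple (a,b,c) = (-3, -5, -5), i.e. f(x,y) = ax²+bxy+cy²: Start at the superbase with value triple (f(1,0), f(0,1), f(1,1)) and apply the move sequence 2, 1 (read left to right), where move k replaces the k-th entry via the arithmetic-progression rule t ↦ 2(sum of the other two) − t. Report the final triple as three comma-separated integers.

start (-3,-5,-13) = (f(1,0),f(0,1),f(1,1))
replace slot 2: 2·((-3)+(-13)) − (-5) = -27 → (-3,-27,-13)
replace slot 1: 2·((-27)+(-13)) − (-3) = -77 → (-77,-27,-13)

-77,-27,-13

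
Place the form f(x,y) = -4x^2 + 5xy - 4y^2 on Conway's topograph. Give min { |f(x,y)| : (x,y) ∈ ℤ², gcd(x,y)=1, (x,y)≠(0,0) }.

translate: b→3 (≡-5 mod 8), so (4,-5,4)→(4,3,3)
flip: (4,3,3)→(3,-3,4)
translate: b→3 (≡-3 mod 6), so (3,-3,4)→(3,3,4)
reduced (well bottom): (3,3,4) with a≤c, −a<b≤a
well minimum |f| = |-3| = 3 (negative-definite)

3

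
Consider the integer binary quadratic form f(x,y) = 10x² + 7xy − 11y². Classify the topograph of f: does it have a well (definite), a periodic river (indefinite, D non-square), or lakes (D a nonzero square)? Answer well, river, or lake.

D = b²−4ac = 7² − 4·10·(-11) = 489
D > 0 non-square ⇒ indefinite ⇒ periodic river

river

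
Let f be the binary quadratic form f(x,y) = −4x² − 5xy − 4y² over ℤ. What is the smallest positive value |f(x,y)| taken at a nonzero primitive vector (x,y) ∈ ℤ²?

translate: b→-3 (≡5 mod 8), so (4,5,4)→(4,-3,3)
flip: (4,-3,3)→(3,3,4)
reduced (well bottom): (3,3,4) with a≤c, −a<b≤a
well minimum |f| = |-3| = 3 (negative-definite)

3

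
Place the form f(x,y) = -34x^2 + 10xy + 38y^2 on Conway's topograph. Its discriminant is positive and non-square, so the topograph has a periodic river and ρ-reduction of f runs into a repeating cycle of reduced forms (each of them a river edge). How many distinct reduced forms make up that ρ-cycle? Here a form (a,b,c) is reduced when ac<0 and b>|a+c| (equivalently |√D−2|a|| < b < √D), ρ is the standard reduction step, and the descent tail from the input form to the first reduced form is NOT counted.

D = 5268, ⌊√D⌋ = 72
river: ρ → (38,66,-6)
river: ρ → (-6,66,38)
river: ρ → (38,10,-34)
river: ρ → (-34,58,14)
river: ρ → (14,54,-42)
river: ρ → (-42,30,26)
river: ρ → (26,22,-46)
river: ρ → (-46,70,2)
river: ρ → (2,70,-46)
river: ρ → (-46,22,26)
river: ρ → (26,30,-42)
river: ρ → (-42,54,14)
river: ρ → (14,58,-34)
river: ρ → (-34,10,38)
ρ-cycle length = 14 (tail of 0 descent steps not counted)

14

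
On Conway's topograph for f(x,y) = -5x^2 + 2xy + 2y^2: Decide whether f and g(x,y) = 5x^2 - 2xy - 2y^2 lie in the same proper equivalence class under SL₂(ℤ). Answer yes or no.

D₁ = 44, D₂ = 44
river cycle of f (length 2): (2, 6, -1), (-1, 6, 2)
river cycle of g (length 2): (-2, 6, 1), (1, 6, -2)
cycles differ ⇒ inequivalent

no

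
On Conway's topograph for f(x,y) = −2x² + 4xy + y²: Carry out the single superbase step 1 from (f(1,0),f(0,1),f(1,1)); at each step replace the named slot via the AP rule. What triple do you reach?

start (-2,1,3) = (f(1,0),f(0,1),f(1,1))
replace slot 1: 2·(1+3) − (-2) = 10 → (10,1,3)

10,1,3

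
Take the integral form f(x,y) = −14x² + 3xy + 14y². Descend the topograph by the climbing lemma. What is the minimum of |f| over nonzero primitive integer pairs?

river: ρ → (14,25,-3)
river: ρ → (-3,23,22)
river: ρ → (22,21,-4)
river: ρ → (-4,27,4)
river: ρ → (4,21,-22)
river: ρ → (-22,23,3)
river: ρ → (3,25,-14)
river: ρ → (-14,3,14)
closes: descent 0, river 8
min |a| on river = 3

3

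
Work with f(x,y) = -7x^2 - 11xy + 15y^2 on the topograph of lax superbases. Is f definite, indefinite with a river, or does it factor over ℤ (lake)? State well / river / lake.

D = b²−4ac = (-11)² − 4·(-7)·15 = 541
D > 0 non-square ⇒ indefinite ⇒ periodic river

river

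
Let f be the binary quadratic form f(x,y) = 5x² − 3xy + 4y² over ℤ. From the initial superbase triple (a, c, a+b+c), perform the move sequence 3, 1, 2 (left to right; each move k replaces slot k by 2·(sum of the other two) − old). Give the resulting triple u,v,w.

start (5,4,6) = (f(1,0),f(0,1),f(1,1))
replace slot 3: 2·(5+4) − 6 = 12 → (5,4,12)
replace slot 1: 2·(4+12) − 5 = 27 → (27,4,12)
replace slot 2: 2·(27+12) − 4 = 74 → (27,74,12)

27,74,12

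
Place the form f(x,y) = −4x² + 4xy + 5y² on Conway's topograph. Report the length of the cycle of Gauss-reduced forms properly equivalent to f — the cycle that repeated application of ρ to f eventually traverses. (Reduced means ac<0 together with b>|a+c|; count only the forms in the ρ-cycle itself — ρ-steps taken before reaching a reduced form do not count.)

D = 96, ⌊√D⌋ = 9
river: ρ → (5,6,-3)
river: ρ → (-3,6,5)
river: ρ → (5,4,-4)
river: ρ → (-4,4,5)
ρ-cycle length = 4 (tail of 0 descent steps not counted)

4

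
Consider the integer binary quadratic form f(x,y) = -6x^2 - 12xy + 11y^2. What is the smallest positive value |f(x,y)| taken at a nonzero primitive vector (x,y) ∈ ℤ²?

descent: ρ → (11,12,-6)  [lands on river]
river: ρ → (-6,12,11)
river: ρ → (11,10,-7)
river: ρ → (-7,18,3)
river: ρ → (3,18,-7)
river: ρ → (-7,10,11)
closes: descent 1, river 6
min |a| on river = 3

3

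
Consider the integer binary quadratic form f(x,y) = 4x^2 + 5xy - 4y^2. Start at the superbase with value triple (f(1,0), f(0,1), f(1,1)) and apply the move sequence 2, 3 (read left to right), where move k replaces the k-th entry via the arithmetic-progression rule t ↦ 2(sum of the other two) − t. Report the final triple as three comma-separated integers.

start (4,-4,5) = (f(1,0),f(0,1),f(1,1))
replace slot 2: 2·(4+5) − (-4) = 22 → (4,22,5)
replace slot 3: 2·(4+22) − 5 = 47 → (4,22,47)

4,22,47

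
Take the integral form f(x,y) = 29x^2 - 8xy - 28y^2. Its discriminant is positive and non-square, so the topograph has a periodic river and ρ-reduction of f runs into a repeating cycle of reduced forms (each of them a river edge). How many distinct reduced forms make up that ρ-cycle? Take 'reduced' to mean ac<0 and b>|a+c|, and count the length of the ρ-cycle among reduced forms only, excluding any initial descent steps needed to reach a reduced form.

D = 3312, ⌊√D⌋ = 57
descent: ρ → (-28,8,29)  [lands on river]
river: ρ → (29,50,-7)
river: ρ → (-7,48,36)
river: ρ → (36,24,-19)
river: ρ → (-19,52,8)
river: ρ → (8,44,-43)
river: ρ → (-43,42,9)
river: ρ → (9,48,-28)
ρ-cycle length = 8 (tail of 1 descent step not counted)

8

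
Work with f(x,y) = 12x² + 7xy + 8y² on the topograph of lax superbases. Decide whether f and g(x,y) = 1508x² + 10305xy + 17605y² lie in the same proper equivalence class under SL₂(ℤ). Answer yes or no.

D₁ = -335, D₂ = -335
f: flip: (12,7,8)→(8,-7,12)
f: reduced (well bottom): (8,-7,12) with a≤c, −a<b≤a
g: translate: b→1257 (≡10305 mod 3016), so (1508,10305,17605)→(1508,1257,262)
g: flip: (1508,1257,262)→(262,-1257,1508)
g: translate: b→-209 (≡-1257 mod 524), so (262,-1257,1508)→(262,-209,42)
g: flip: (262,-209,42)→(42,209,262)
g: translate: b→41 (≡209 mod 84), so (42,209,262)→(42,41,12)
g: flip: (42,41,12)→(12,-41,42)
g: translate: b→7 (≡-41 mod 24), so (12,-41,42)→(12,7,8)
g: flip: (12,7,8)→(8,-7,12)
g: reduced (well bottom): (8,-7,12) with a≤c, −a<b≤a
reduced forms (8, -7, 12) vs (8, -7, 12) ⇒ equivalent

yes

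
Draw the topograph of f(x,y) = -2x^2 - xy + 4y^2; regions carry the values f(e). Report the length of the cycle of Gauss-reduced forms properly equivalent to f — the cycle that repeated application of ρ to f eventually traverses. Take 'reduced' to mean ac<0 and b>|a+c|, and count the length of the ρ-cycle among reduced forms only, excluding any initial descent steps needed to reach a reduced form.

D = 33, ⌊√D⌋ = 5
descent: ρ → (4,1,-2)
descent: ρ → (-2,3,3)  [lands on river]
river: ρ → (3,3,-2)
river: ρ → (-2,5,1)
river: ρ → (1,5,-2)
ρ-cycle length = 4 (tail of 2 descent steps not counted)

4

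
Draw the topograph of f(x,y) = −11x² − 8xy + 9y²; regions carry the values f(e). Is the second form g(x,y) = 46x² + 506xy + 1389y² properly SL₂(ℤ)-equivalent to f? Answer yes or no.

D₁ = 460, D₂ = 460
river cycle of f (length 10): (9, 8, -11), (-11, 14, 6), (6, 10, -15), (-15, 20, 1), (1, 20, -15), (-15, 10, 6), (6, 14, -11), (-11, 8, 9), (9, 10, -10), (-10, 10, 9)
river cycle of g (length 10): (9, 8, -11), (-11, 14, 6), (6, 10, -15), (-15, 20, 1), (1, 20, -15), (-15, 10, 6), (6, 14, -11), (-11, 8, 9), (9, 10, -10), (-10, 10, 9)
cycles coincide ⇒ equivalent

yes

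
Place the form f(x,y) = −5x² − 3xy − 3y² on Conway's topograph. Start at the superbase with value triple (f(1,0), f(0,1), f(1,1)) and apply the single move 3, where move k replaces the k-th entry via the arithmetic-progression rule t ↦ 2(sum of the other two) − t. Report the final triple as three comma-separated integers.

start (-5,-3,-11) = (f(1,0),f(0,1),f(1,1))
replace slot 3: 2·((-5)+(-3)) − (-11) = -5 → (-5,-3,-5)

-5,-3,-5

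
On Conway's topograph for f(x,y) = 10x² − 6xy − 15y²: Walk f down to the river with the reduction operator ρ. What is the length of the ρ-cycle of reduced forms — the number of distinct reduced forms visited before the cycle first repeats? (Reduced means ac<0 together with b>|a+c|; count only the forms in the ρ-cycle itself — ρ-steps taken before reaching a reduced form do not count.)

D = 636, ⌊√D⌋ = 25
descent: ρ → (-15,6,10)  [lands on river]
river: ρ → (10,14,-11)
river: ρ → (-11,8,13)
river: ρ → (13,18,-6)
river: ρ → (-6,18,13)
river: ρ → (13,8,-11)
river: ρ → (-11,14,10)
river: ρ → (10,6,-15)
river: ρ → (-15,24,1)
river: ρ → (1,24,-15)
ρ-cycle length = 10 (tail of 1 descent step not counted)

10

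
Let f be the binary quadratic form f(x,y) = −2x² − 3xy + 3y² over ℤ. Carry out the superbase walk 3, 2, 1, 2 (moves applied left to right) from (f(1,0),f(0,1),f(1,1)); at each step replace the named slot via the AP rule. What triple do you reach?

start (-2,3,-2) = (f(1,0),f(0,1),f(1,1))
replace slot 3: 2·((-2)+3) − (-2) = 4 → (-2,3,4)
replace slot 2: 2·((-2)+4) − 3 = 1 → (-2,1,4)
replace slot 1: 2·(1+4) − (-2) = 12 → (12,1,4)
replace slot 2: 2·(12+4) − 1 = 31 → (12,31,4)

12,31,4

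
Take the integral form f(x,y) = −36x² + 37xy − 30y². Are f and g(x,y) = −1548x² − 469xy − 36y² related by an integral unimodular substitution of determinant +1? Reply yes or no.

D₁ = -2951, D₂ = -2951
f is negative-definite; reduce −f:
−f: translate: b→35 (≡-37 mod 72), so (36,-37,30)→(36,35,29)
−f: flip: (36,35,29)→(29,-35,36)
−f: translate: b→23 (≡-35 mod 58), so (29,-35,36)→(29,23,30)
−f: reduced (well bottom): (29,23,30) with a≤c, −a<b≤a
flip sign back: reduced form of f is (-29,-23,-30)
g is negative-definite; reduce −g:
−g: flip: (1548,469,36)→(36,-469,1548)
−g: translate: b→35 (≡-469 mod 72), so (36,-469,1548)→(36,35,29)
−g: flip: (36,35,29)→(29,-35,36)
−g: translate: b→23 (≡-35 mod 58), so (29,-35,36)→(29,23,30)
−g: reduced (well bottom): (29,23,30) with a≤c, −a<b≤a
flip sign back: reduced form of g is (-29,-23,-30)
reduced forms (-29, -23, -30) vs (-29, -23, -30) ⇒ equivalent

yes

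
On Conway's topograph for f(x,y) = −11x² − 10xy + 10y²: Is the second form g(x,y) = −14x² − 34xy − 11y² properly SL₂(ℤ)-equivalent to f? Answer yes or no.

D₁ = 540, D₂ = 540
river cycle of f (length 8): (10, 10, -11), (-11, 12, 9), (9, 6, -14), (-14, 22, 1), (1, 22, -14), (-14, 6, 9), (9, 12, -11), (-11, 10, 10)
river cycle of g (length 8): (-11, 12, 9), (9, 6, -14), (-14, 22, 1), (1, 22, -14), (-14, 6, 9), (9, 12, -11), (-11, 10, 10), (10, 10, -11)
cycles coincide ⇒ equivalent

yes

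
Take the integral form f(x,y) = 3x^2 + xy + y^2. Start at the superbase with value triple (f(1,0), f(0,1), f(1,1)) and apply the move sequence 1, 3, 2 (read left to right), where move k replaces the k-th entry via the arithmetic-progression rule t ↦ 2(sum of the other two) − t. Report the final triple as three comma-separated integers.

start (3,1,5) = (f(1,0),f(0,1),f(1,1))
replace slot 1: 2·(1+5) − 3 = 9 → (9,1,5)
replace slot 3: 2·(9+1) − 5 = 15 → (9,1,15)
replace slot 2: 2·(9+15) − 1 = 47 → (9,47,15)

9,47,15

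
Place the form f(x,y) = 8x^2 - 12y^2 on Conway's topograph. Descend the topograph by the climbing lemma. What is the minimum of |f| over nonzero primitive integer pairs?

descent: ρ → (-12,0,8)
descent: ρ → (8,16,-4)  [lands on river]
river: ρ → (-4,16,8)
closes: descent 2, river 2
min |a| on river = 4

4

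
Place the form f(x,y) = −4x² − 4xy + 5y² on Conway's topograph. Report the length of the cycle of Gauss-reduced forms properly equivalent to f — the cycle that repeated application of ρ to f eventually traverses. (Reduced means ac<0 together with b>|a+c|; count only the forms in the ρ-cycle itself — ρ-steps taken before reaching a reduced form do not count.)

D = 96, ⌊√D⌋ = 9
descent: ρ → (5,4,-4)  [lands on river]
river: ρ → (-4,4,5)
river: ρ → (5,6,-3)
river: ρ → (-3,6,5)
ρ-cycle length = 4 (tail of 1 descent step not counted)

4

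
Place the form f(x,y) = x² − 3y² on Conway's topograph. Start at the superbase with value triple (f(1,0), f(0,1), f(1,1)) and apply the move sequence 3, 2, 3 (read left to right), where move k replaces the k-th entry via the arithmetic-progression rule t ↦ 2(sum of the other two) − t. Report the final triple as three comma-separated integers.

start (1,-3,-2) = (f(1,0),f(0,1),f(1,1))
replace slot 3: 2·(1+(-3)) − (-2) = -2 → (1,-3,-2)
replace slot 2: 2·(1+(-2)) − (-3) = 1 → (1,1,-2)
replace slot 3: 2·(1+1) − (-2) = 6 → (1,1,6)

1,1,6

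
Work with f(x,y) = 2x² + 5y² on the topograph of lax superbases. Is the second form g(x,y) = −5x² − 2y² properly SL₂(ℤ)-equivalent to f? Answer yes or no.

D₁ = -40, D₂ = -40
f: reduced (well bottom): (2,0,5) with a≤c, −a<b≤a
g is negative-definite; reduce −g:
−g: flip: (5,0,2)→(2,0,5)
−g: reduced (well bottom): (2,0,5) with a≤c, −a<b≤a
flip sign back: reduced form of g is (-2,0,-5)
reduced forms (2, 0, 5) vs (-2, 0, -5) ⇒ inequivalent

no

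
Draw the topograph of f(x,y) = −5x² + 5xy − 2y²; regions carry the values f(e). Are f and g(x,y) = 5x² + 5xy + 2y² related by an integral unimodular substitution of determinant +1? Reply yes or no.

D₁ = -15, D₂ = -15
f is negative-definite; reduce −f:
−f: translate: b→5 (≡-5 mod 10), so (5,-5,2)→(5,5,2)
−f: flip: (5,5,2)→(2,-5,5)
−f: translate: b→-1 (≡-5 mod 4), so (2,-5,5)→(2,-1,2)
−f: flip: (2,-1,2)→(2,1,2)
−f: reduced (well bottom): (2,1,2) with a≤c, −a<b≤a
flip sign back: reduced form of f is (-2,-1,-2)
g: flip: (5,5,2)→(2,-5,5)
g: translate: b→-1 (≡-5 mod 4), so (2,-5,5)→(2,-1,2)
g: flip: (2,-1,2)→(2,1,2)
g: reduced (well bottom): (2,1,2) with a≤c, −a<b≤a
reduced forms (-2, -1, -2) vs (2, 1, 2) ⇒ inequivalent

no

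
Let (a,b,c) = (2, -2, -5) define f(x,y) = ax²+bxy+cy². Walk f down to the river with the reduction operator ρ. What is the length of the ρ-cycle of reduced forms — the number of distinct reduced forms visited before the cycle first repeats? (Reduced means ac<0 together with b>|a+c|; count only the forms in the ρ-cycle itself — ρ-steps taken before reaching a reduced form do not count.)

D = 44, ⌊√D⌋ = 6
descent: ρ → (-5,2,2)
descent: ρ → (2,6,-1)  [lands on river]
river: ρ → (-1,6,2)
ρ-cycle length = 2 (tail of 2 descent steps not counted)

2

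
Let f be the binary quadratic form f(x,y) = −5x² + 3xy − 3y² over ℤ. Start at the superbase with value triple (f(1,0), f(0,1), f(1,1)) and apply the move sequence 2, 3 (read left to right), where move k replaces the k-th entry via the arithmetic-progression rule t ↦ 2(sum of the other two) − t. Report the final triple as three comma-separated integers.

start (-5,-3,-5) = (f(1,0),f(0,1),f(1,1))
replace slot 2: 2·((-5)+(-5)) − (-3) = -17 → (-5,-17,-5)
replace slot 3: 2·((-5)+(-17)) − (-5) = -39 → (-5,-17,-39)

-5,-17,-39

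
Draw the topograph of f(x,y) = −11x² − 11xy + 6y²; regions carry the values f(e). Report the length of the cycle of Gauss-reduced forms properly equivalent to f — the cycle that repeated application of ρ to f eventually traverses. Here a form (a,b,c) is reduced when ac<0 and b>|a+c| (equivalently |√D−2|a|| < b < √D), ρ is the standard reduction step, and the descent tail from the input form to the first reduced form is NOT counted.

D = 385, ⌊√D⌋ = 19
descent: ρ → (6,11,-11)  [lands on river]
river: ρ → (-11,11,6)
river: ρ → (6,13,-9)
river: ρ → (-9,5,10)
river: ρ → (10,15,-4)
river: ρ → (-4,17,6)
river: ρ → (6,19,-1)
river: ρ → (-1,19,6)
river: ρ → (6,17,-4)
river: ρ → (-4,15,10)
river: ρ → (10,5,-9)
river: ρ → (-9,13,6)
ρ-cycle length = 12 (tail of 1 descent step not counted)

12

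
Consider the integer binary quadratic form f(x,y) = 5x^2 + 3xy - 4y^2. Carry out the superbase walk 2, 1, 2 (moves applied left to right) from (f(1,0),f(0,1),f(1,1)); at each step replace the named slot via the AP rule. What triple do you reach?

start (5,-4,4) = (f(1,0),f(0,1),f(1,1))
replace slot 2: 2·(5+4) − (-4) = 22 → (5,22,4)
replace slot 1: 2·(22+4) − 5 = 47 → (47,22,4)
replace slot 2: 2·(47+4) − 22 = 80 → (47,80,4)

47,80,4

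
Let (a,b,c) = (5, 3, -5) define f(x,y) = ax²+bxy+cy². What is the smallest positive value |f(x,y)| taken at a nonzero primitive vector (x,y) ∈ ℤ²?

river: ρ → (-5,7,3)
river: ρ → (3,5,-7)
river: ρ → (-7,9,1)
river: ρ → (1,9,-7)
river: ρ → (-7,5,3)
river: ρ → (3,7,-5)
river: ρ → (-5,3,5)
river: ρ → (5,7,-3)
river: ρ → (-3,5,7)
river: ρ → (7,9,-1)
river: ρ → (-1,9,7)
river: ρ → (7,5,-3)
river: ρ → (-3,7,5)
river: ρ → (5,3,-5)
closes: descent 0, river 14
min |a| on river = 1

1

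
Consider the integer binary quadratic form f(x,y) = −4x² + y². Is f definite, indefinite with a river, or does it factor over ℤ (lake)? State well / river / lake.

D = b²−4ac = 0² − 4·(-4)·1 = 16
D = 4² is a perfect square ⇒ form factors over ℤ ⇒ lakes

lake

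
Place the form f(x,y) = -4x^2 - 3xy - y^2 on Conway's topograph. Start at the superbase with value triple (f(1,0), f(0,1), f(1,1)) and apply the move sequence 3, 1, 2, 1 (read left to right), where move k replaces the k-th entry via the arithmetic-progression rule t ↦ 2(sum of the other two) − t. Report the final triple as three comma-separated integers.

start (-4,-1,-8) = (f(1,0),f(0,1),f(1,1))
replace slot 3: 2·((-4)+(-1)) − (-8) = -2 → (-4,-1,-2)
replace slot 1: 2·((-1)+(-2)) − (-4) = -2 → (-2,-1,-2)
replace slot 2: 2·((-2)+(-2)) − (-1) = -7 → (-2,-7,-2)
replace slot 1: 2·((-7)+(-2)) − (-2) = -16 → (-16,-7,-2)

-16,-7,-2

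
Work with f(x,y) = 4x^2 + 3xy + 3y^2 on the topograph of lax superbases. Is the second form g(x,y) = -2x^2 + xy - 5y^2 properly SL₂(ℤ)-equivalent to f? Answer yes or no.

D₁ = -39, D₂ = -39
f: flip: (4,3,3)→(3,-3,4)
f: translate: b→3 (≡-3 mod 6), so (3,-3,4)→(3,3,4)
f: reduced (well bottom): (3,3,4) with a≤c, −a<b≤a
g is negative-definite; reduce −g:
−g: reduced (well bottom): (2,-1,5) with a≤c, −a<b≤a
flip sign back: reduced form of g is (-2,1,-5)
reduced forms (3, 3, 4) vs (-2, 1, -5) ⇒ inequivalent

no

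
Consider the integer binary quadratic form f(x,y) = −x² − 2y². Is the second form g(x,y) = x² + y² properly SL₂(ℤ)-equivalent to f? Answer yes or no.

D₁ = -8, D₂ = -4
discriminants differ ⇒ not SL₂(ℤ)-equivalent

no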